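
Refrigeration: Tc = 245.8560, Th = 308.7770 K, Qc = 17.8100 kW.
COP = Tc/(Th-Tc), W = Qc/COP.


COP = 245.8560 / 62.9210 = 3.9074
W = 17.8100 / 3.9074 = 4.5580 kW

COP = 3.9074, W = 4.5580 kW


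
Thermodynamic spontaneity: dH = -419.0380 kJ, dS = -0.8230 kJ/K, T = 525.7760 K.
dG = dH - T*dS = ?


T*dS = 525.7760 * -0.8230 = -432.7136 kJ
dG = -419.0380 + 432.7136 = 13.6756 kJ (non-spontaneous)

dG = 13.6756 kJ, non-spontaneous


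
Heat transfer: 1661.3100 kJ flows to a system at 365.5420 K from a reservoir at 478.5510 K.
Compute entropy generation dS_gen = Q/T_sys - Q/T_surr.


dS_sys = 1661.3100/365.5420 = 4.5448 kJ/K
dS_surr = -1661.3100/478.5510 = -3.4715 kJ/K
dS_gen = 4.5448 - 3.4715 = 1.0732 kJ/K (irreversible)

dS_gen = 1.0732 kJ/K, irreversible


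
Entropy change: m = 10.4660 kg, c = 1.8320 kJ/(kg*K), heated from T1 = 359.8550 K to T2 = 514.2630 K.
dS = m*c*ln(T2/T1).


T2/T1 = 1.4291
ln(T2/T1) = 0.3570
dS = 10.4660 * 1.8320 * 0.3570 = 6.8457 kJ/K

6.8457 kJ/K


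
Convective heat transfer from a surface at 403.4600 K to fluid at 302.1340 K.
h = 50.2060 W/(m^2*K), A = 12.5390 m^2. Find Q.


dT = 101.3260 K
Q = 50.2060 * 12.5390 * 101.3260 = 63788.0642 W

63788.0642 W


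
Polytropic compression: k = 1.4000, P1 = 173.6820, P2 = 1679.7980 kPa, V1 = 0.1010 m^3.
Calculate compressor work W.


(k-1)/k = 0.2857
(P2/P1)^exp = 1.9124
W = 3.5000 * 173.6820 * 0.1010 * (1.9124 - 1) = 56.0164 kJ

56.0164 kJ


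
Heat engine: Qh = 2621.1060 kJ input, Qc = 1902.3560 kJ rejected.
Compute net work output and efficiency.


W = 2621.1060 - 1902.3560 = 718.7500 kJ
eta = 718.7500 / 2621.1060 = 0.2742 = 27.4216%

W = 718.7500 kJ, eta = 27.4216%


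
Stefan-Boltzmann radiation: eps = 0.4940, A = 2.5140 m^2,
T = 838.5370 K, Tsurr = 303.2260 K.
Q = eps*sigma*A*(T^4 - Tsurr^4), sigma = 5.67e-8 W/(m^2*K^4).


T^4 = 4.9441e+11
Tsurr^4 = 8.4541e+09
Q = 0.4940 * 5.67e-8 * 2.5140 * 4.8596e+11 = 34219.5168 W

34219.5168 W


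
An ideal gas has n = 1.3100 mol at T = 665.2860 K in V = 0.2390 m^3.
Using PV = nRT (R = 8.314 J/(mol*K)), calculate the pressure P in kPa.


P = nRT/V = 1.3100 * 8.314 * 665.2860 / 0.2390
= 7245.8560 / 0.2390 = 30317.3892 Pa = 30.3174 kPa

30.3174 kPa


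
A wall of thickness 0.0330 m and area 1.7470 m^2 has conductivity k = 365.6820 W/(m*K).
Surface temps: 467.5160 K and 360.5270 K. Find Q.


dT = 106.9890 K
Q = 365.6820 * 1.7470 * 106.9890 / 0.0330 = 2071198.2808 W

2071198.2808 W


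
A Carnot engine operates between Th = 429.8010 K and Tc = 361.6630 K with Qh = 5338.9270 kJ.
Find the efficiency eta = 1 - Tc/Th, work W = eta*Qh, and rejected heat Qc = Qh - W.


eta = 1 - 361.6630/429.8010 = 0.1585
W = 0.1585 * 5338.9270 = 846.4006 kJ
Qc = 5338.9270 - 846.4006 = 4492.5264 kJ

eta = 15.8534%, W = 846.4006 kJ, Qc = 4492.5264 kJ


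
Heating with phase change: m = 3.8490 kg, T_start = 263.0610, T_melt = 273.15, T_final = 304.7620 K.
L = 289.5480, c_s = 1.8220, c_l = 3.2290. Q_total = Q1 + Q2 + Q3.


Q1 (sensible, solid) = 3.8490 * 1.8220 * 10.0890 = 70.7529 kJ
Q2 (latent) = 3.8490 * 289.5480 = 1114.4703 kJ
Q3 (sensible, liquid) = 3.8490 * 3.2290 * 31.6120 = 392.8872 kJ
Q_total = 1578.1104 kJ

1578.1104 kJ


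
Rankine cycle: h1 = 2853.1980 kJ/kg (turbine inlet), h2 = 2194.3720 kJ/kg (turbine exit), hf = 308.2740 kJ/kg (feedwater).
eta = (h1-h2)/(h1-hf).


W = 658.8260 kJ/kg
Q_in = 2544.9240 kJ/kg
eta = 0.2589 = 25.8878%

eta = 25.8878%


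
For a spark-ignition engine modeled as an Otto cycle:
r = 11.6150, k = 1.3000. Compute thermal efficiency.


r^(k-1) = 2.0869
eta = 1 - 1/2.0869 = 0.5208 = 52.0825%

52.0825%


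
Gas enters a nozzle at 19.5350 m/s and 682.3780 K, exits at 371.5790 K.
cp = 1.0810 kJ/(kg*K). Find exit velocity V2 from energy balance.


dT = 310.7990 K
2*cp*1000*dT = 671947.4380
V1^2 = 381.6162
V2 = sqrt(672329.0542) = 819.9567 m/s

819.9567 m/s


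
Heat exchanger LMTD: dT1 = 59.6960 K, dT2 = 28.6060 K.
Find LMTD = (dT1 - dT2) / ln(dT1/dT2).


dT1/dT2 = 2.0868
ln(dT1/dT2) = 0.7356
LMTD = 31.0900 / 0.7356 = 42.2620 K

42.2620 K


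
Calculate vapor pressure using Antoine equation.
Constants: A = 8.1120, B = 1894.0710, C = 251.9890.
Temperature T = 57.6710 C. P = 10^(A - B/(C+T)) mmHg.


C+T = 309.6600
B/(C+T) = 6.1166
log10(P) = 8.1120 - 6.1166 = 1.9954
P = 10^1.9954 = 98.9430 mmHg

98.9430 mmHg


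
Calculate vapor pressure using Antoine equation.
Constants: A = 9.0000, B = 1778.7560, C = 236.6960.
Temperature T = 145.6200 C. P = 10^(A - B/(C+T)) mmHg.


C+T = 382.3160
B/(C+T) = 4.6526
log10(P) = 9.0000 - 4.6526 = 4.3474
P = 10^4.3474 = 22254.5805 mmHg

22254.5805 mmHg


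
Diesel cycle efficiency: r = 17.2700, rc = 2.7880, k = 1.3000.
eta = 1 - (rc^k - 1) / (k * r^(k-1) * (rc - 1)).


r^(k-1) = 2.3506
rc^k = 3.7921
eta = 0.4890 = 48.8985%

48.8985%


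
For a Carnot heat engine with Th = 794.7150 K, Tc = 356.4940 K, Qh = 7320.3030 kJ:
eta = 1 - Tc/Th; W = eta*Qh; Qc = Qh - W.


eta = 1 - 356.4940/794.7150 = 0.5514
W = 0.5514 * 7320.3030 = 4036.5546 kJ
Qc = 7320.3030 - 4036.5546 = 3283.7484 kJ

eta = 55.1419%, W = 4036.5546 kJ, Qc = 3283.7484 kJ


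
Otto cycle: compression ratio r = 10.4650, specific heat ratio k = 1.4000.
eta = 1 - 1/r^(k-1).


r^(k-1) = 2.5580
eta = 1 - 1/2.5580 = 0.6091 = 60.9065%

60.9065%


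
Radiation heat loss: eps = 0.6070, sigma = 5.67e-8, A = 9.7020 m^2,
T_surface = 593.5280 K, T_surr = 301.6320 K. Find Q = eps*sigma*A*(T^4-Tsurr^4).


T^4 = 1.2410e+11
Tsurr^4 = 8.2777e+09
Q = 0.6070 * 5.67e-8 * 9.7020 * 1.1582e+11 = 38673.8829 W

38673.8829 W


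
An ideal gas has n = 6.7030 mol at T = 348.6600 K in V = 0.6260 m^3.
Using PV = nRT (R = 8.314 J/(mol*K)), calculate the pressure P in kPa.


P = nRT/V = 6.7030 * 8.314 * 348.6600 / 0.6260
= 19430.3832 / 0.6260 = 31038.9508 Pa = 31.0390 kPa

31.0390 kPa


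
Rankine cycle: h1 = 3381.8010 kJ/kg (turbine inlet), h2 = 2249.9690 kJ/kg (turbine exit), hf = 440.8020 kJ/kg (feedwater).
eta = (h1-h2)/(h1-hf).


W = 1131.8320 kJ/kg
Q_in = 2940.9990 kJ/kg
eta = 0.3848 = 38.4846%

eta = 38.4846%


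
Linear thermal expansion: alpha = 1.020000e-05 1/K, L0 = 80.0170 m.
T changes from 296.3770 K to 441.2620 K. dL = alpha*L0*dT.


dT = 144.8850 K
dL = 1.020000e-05 * 80.0170 * 144.8850 = 0.118251 m
L_final = 80.135251 m

dL = 0.118251 m


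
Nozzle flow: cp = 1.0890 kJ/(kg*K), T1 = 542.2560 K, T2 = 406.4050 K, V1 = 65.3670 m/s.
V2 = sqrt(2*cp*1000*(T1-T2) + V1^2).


dT = 135.8510 K
2*cp*1000*dT = 295883.4780
V1^2 = 4272.8447
V2 = sqrt(300156.3227) = 547.8652 m/s

547.8652 m/s


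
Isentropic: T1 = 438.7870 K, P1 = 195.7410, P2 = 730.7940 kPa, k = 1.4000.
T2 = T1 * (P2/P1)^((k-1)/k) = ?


(k-1)/k = 0.2857
(P2/P1)^exp = 1.4570
T2 = 438.7870 * 1.4570 = 639.3147 K

639.3147 K


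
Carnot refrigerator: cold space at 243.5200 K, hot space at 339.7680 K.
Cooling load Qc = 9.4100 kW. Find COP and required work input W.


COP = 243.5200 / 96.2480 = 2.5301
W = 9.4100 / 2.5301 = 3.7192 kW

COP = 2.5301, W = 3.7192 kW


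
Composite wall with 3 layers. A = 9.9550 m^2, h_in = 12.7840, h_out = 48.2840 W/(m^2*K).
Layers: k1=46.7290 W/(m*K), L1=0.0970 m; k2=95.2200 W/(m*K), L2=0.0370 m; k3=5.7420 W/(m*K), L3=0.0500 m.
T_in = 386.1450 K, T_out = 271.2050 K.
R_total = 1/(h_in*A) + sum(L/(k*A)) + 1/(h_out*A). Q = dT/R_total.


R_conv_in = 1/(12.7840*9.9550) = 0.0079
R_1 = 0.0970/(46.7290*9.9550) = 0.0002
R_2 = 0.0370/(95.2200*9.9550) = 3.9033e-05
R_3 = 0.0500/(5.7420*9.9550) = 0.0009
R_conv_out = 1/(48.2840*9.9550) = 0.0021
R_total = 0.0111 K/W
Q = 114.9400 / 0.0111 = 10392.0829 W

R_total = 0.0111 K/W, Q = 10392.0829 W


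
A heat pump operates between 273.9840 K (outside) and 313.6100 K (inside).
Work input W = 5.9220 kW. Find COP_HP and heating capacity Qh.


COP = 313.6100 / 39.6260 = 7.9142
Qh = 7.9142 * 5.9220 = 46.8682 kW

COP = 7.9142, Qh = 46.8682 kW


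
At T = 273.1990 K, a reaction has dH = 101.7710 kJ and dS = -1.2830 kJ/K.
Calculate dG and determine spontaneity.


T*dS = 273.1990 * -1.2830 = -350.5143 kJ
dG = 101.7710 + 350.5143 = 452.2853 kJ (non-spontaneous)

dG = 452.2853 kJ, non-spontaneous


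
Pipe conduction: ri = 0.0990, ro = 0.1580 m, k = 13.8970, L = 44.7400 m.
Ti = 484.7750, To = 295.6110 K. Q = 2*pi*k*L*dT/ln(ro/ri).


dT = 189.1640 K
ln(ro/ri) = 0.4675
Q = 2*pi*13.8970*44.7400*189.1640 / 0.4675 = 1580799.6618 W

1580799.6618 W


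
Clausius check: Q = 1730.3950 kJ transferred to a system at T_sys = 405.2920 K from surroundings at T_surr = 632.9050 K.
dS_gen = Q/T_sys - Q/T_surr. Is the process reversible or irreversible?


dS_sys = 1730.3950/405.2920 = 4.2695 kJ/K
dS_surr = -1730.3950/632.9050 = -2.7341 kJ/K
dS_gen = 4.2695 - 2.7341 = 1.5355 kJ/K (irreversible)

dS_gen = 1.5355 kJ/K, irreversible


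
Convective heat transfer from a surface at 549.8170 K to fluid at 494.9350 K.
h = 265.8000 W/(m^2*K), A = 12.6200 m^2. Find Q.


dT = 54.8820 K
Q = 265.8000 * 12.6200 * 54.8820 = 184095.9613 W

184095.9613 W


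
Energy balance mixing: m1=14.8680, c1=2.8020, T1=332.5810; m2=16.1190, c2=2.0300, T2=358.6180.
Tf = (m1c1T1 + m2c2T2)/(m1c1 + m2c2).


num = 25589.9137
den = 74.3817
Tf = 344.0350 K

344.0350 K


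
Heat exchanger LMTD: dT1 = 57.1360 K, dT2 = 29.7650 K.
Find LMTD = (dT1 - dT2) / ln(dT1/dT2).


dT1/dT2 = 1.9196
ln(dT1/dT2) = 0.6521
LMTD = 27.3710 / 0.6521 = 41.9735 K

41.9735 K


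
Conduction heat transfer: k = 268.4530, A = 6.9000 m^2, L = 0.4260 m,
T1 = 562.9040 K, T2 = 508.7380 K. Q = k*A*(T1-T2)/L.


dT = 54.1660 K
Q = 268.4530 * 6.9000 * 54.1660 / 0.4260 = 235523.6476 W

235523.6476 W


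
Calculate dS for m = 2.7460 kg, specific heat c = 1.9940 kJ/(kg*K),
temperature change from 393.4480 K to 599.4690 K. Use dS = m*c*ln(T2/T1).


T2/T1 = 1.5236
ln(T2/T1) = 0.4211
dS = 2.7460 * 1.9940 * 0.4211 = 2.3057 kJ/K

2.3057 kJ/K


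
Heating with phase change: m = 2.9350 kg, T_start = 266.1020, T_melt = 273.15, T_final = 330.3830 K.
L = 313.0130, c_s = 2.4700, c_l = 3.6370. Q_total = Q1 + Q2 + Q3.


Q1 (sensible, solid) = 2.9350 * 2.4700 * 7.0480 = 51.0941 kJ
Q2 (latent) = 2.9350 * 313.0130 = 918.6932 kJ
Q3 (sensible, liquid) = 2.9350 * 3.6370 * 57.2330 = 610.9391 kJ
Q_total = 1580.7264 kJ

1580.7264 kJ


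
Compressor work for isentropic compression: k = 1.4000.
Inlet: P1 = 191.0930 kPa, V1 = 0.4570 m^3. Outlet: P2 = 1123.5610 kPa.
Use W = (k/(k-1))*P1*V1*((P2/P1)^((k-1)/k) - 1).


(k-1)/k = 0.2857
(P2/P1)^exp = 1.6589
W = 3.5000 * 191.0930 * 0.4570 * (1.6589 - 1) = 201.3886 kJ

201.3886 kJ


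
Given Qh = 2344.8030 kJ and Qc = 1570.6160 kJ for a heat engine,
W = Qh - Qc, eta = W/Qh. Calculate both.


W = 2344.8030 - 1570.6160 = 774.1870 kJ
eta = 774.1870 / 2344.8030 = 0.3302 = 33.0171%

W = 774.1870 kJ, eta = 33.0171%


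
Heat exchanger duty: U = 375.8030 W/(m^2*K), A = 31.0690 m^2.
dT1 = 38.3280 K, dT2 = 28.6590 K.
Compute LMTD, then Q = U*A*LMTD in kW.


LMTD = 33.2596 K
Q = 375.8030 * 31.0690 * 33.2596 = 388333.0661 W = 388.3331 kW

388.3331 kW


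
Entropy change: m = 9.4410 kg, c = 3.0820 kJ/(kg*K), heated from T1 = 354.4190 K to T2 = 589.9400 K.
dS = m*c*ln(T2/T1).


T2/T1 = 1.6645
ln(T2/T1) = 0.5095
dS = 9.4410 * 3.0820 * 0.5095 = 14.8262 kJ/K

14.8262 kJ/K


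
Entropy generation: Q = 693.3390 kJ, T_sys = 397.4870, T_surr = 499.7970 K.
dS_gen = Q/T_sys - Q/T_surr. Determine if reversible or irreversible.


dS_sys = 693.3390/397.4870 = 1.7443 kJ/K
dS_surr = -693.3390/499.7970 = -1.3872 kJ/K
dS_gen = 1.7443 - 1.3872 = 0.3571 kJ/K (irreversible)

dS_gen = 0.3571 kJ/K, irreversible


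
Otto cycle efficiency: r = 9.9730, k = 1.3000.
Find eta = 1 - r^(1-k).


r^(k-1) = 1.9936
eta = 1 - 1/1.9936 = 0.4984 = 49.8406%

49.8406%


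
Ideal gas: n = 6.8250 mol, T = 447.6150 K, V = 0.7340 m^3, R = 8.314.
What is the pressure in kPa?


P = nRT/V = 6.8250 * 8.314 * 447.6150 / 0.7340
= 25399.0403 / 0.7340 = 34603.5972 Pa = 34.6036 kPa

34.6036 kPa


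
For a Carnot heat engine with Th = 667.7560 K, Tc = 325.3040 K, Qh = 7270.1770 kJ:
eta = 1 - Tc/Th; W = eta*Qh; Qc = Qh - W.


eta = 1 - 325.3040/667.7560 = 0.5128
W = 0.5128 * 7270.1770 = 3728.4377 kJ
Qc = 7270.1770 - 3728.4377 = 3541.7393 kJ

eta = 51.2840%, W = 3728.4377 kJ, Qc = 3541.7393 kJ


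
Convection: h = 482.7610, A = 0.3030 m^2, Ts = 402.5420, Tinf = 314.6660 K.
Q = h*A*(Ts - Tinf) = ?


dT = 87.8760 K
Q = 482.7610 * 0.3030 * 87.8760 = 12854.2010 W

12854.2010 W


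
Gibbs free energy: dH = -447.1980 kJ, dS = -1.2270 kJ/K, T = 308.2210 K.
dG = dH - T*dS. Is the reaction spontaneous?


T*dS = 308.2210 * -1.2270 = -378.1872 kJ
dG = -447.1980 + 378.1872 = -69.0108 kJ (spontaneous)

dG = -69.0108 kJ, spontaneous


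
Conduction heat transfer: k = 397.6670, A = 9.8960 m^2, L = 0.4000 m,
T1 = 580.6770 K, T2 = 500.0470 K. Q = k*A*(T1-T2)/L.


dT = 80.6300 K
Q = 397.6670 * 9.8960 * 80.6300 / 0.4000 = 793260.6438 W

793260.6438 W


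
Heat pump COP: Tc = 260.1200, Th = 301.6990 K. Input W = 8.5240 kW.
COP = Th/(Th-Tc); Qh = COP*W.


COP = 301.6990 / 41.5790 = 7.2560
Qh = 7.2560 * 8.5240 = 61.8505 kW

COP = 7.2560, Qh = 61.8505 kW


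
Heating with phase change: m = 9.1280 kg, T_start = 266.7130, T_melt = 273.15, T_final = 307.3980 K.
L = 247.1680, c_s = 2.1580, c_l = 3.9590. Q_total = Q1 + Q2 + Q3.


Q1 (sensible, solid) = 9.1280 * 2.1580 * 6.4370 = 126.7975 kJ
Q2 (latent) = 9.1280 * 247.1680 = 2256.1495 kJ
Q3 (sensible, liquid) = 9.1280 * 3.9590 * 34.2480 = 1237.6457 kJ
Q_total = 3620.5927 kJ

3620.5927 kJ


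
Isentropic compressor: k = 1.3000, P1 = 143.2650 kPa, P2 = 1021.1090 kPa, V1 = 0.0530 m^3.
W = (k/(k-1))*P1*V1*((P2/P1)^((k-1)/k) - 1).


(k-1)/k = 0.2308
(P2/P1)^exp = 1.5734
W = 4.3333 * 143.2650 * 0.0530 * (1.5734 - 1) = 18.8657 kJ

18.8657 kJ


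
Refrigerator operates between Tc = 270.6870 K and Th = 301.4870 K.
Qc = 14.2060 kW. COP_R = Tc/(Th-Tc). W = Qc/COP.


COP = 270.6870 / 30.8000 = 8.7885
W = 14.2060 / 8.7885 = 1.6164 kW

COP = 8.7885, W = 1.6164 kW


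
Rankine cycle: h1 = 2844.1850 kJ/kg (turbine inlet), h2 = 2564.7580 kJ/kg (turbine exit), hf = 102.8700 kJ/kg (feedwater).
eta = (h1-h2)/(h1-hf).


W = 279.4270 kJ/kg
Q_in = 2741.3150 kJ/kg
eta = 0.1019 = 10.1932%

eta = 10.1932%


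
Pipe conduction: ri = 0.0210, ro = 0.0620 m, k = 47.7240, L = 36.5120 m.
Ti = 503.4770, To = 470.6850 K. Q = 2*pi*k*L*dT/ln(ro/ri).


dT = 32.7920 K
ln(ro/ri) = 1.0826
Q = 2*pi*47.7240*36.5120*32.7920 / 1.0826 = 331625.1183 W

331625.1183 W


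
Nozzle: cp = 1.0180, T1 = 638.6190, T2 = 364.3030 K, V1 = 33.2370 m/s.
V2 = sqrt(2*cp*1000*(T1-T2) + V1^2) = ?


dT = 274.3160 K
2*cp*1000*dT = 558507.3760
V1^2 = 1104.6982
V2 = sqrt(559612.0742) = 748.0722 m/s

748.0722 m/s


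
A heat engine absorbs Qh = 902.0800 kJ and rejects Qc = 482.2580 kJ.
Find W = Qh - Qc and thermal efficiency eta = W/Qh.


W = 902.0800 - 482.2580 = 419.8220 kJ
eta = 419.8220 / 902.0800 = 0.4654 = 46.5393%

W = 419.8220 kJ, eta = 46.5393%


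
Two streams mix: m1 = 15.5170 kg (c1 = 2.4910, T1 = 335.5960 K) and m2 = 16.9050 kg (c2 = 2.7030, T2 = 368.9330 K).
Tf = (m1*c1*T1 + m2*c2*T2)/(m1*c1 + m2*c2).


num = 29829.8447
den = 84.3471
Tf = 353.6560 K

353.6560 K


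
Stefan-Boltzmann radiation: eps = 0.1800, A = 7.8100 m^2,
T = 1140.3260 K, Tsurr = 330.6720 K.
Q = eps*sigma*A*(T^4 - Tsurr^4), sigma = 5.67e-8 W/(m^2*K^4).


T^4 = 1.6909e+12
Tsurr^4 = 1.1956e+10
Q = 0.1800 * 5.67e-8 * 7.8100 * 1.6789e+12 = 133826.1398 W

133826.1398 W


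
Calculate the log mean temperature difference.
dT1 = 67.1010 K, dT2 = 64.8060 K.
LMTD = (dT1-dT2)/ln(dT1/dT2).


dT1/dT2 = 1.0354
ln(dT1/dT2) = 0.0348
LMTD = 2.2950 / 0.0348 = 65.9468 K

65.9468 K


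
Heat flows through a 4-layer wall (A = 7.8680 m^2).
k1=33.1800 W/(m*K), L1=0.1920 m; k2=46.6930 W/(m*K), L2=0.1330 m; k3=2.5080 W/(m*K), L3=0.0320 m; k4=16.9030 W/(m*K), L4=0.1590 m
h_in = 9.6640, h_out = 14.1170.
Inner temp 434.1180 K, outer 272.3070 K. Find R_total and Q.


R_conv_in = 1/(9.6640*7.8680) = 0.0132
R_1 = 0.1920/(33.1800*7.8680) = 0.0007
R_2 = 0.1330/(46.6930*7.8680) = 0.0004
R_3 = 0.0320/(2.5080*7.8680) = 0.0016
R_4 = 0.1590/(16.9030*7.8680) = 0.0012
R_conv_out = 1/(14.1170*7.8680) = 0.0090
R_total = 0.0261 K/W
Q = 161.8110 / 0.0261 = 6206.9275 W

R_total = 0.0261 K/W, Q = 6206.9275 W


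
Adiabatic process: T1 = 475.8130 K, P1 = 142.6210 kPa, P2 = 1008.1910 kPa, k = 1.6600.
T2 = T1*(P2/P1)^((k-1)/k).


(k-1)/k = 0.3976
(P2/P1)^exp = 2.1762
T2 = 475.8130 * 2.1762 = 1035.4602 K

1035.4602 K


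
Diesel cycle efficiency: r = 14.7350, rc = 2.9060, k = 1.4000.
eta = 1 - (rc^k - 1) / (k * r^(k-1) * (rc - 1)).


r^(k-1) = 2.9332
rc^k = 4.4526
eta = 0.5589 = 55.8881%

55.8881%


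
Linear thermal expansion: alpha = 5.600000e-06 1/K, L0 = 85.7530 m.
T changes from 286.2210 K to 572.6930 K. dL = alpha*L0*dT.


dT = 286.4720 K
dL = 5.600000e-06 * 85.7530 * 286.4720 = 0.137569 m
L_final = 85.890569 m

dL = 0.137569 m


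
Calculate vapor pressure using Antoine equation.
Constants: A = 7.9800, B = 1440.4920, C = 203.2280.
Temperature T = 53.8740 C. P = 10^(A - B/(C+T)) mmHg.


C+T = 257.1020
B/(C+T) = 5.6028
log10(P) = 7.9800 - 5.6028 = 2.3772
P = 10^2.3772 = 238.3397 mmHg

238.3397 mmHg


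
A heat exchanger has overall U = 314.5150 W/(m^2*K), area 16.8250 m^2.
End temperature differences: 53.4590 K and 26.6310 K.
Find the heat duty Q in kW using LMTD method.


LMTD = 38.4996 K
Q = 314.5150 * 16.8250 * 38.4996 = 203728.7173 W = 203.7287 kW

203.7287 kW


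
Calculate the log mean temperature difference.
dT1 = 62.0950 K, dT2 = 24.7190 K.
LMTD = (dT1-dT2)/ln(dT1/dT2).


dT1/dT2 = 2.5120
ln(dT1/dT2) = 0.9211
LMTD = 37.3760 / 0.9211 = 40.5779 K

40.5779 K


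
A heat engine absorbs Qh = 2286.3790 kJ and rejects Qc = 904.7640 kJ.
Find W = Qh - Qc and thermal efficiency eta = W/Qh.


W = 2286.3790 - 904.7640 = 1381.6150 kJ
eta = 1381.6150 / 2286.3790 = 0.6043 = 60.4281%

W = 1381.6150 kJ, eta = 60.4281%


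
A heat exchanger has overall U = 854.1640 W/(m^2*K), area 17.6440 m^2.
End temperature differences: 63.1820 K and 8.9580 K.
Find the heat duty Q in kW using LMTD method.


LMTD = 27.7577 K
Q = 854.1640 * 17.6440 * 27.7577 = 418333.4291 W = 418.3334 kW

418.3334 kW


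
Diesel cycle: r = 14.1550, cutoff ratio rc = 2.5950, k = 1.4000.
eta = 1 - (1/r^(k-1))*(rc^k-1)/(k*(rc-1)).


r^(k-1) = 2.8864
rc^k = 3.8001
eta = 0.5656 = 56.5573%

56.5573%


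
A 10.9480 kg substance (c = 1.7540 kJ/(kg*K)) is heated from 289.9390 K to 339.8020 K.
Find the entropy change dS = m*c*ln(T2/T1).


T2/T1 = 1.1720
ln(T2/T1) = 0.1587
dS = 10.9480 * 1.7540 * 0.1587 = 3.0473 kJ/K

3.0473 kJ/K


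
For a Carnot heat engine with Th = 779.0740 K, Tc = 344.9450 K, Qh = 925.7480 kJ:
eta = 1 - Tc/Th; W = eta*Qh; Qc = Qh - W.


eta = 1 - 344.9450/779.0740 = 0.5572
W = 0.5572 * 925.7480 = 515.8612 kJ
Qc = 925.7480 - 515.8612 = 409.8868 kJ

eta = 55.7237%, W = 515.8612 kJ, Qc = 409.8868 kJ


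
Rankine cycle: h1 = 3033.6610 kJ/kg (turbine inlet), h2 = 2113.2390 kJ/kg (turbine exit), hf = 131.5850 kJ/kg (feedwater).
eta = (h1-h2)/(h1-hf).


W = 920.4220 kJ/kg
Q_in = 2902.0760 kJ/kg
eta = 0.3172 = 31.7160%

eta = 31.7160%


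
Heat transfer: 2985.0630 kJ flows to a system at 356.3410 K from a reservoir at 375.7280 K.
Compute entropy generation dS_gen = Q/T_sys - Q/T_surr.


dS_sys = 2985.0630/356.3410 = 8.3770 kJ/K
dS_surr = -2985.0630/375.7280 = -7.9447 kJ/K
dS_gen = 8.3770 - 7.9447 = 0.4322 kJ/K (irreversible)

dS_gen = 0.4322 kJ/K, irreversible


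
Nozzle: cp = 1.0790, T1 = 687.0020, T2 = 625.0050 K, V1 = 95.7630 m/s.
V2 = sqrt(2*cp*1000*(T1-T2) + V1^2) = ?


dT = 61.9970 K
2*cp*1000*dT = 133789.5260
V1^2 = 9170.5522
V2 = sqrt(142960.0782) = 378.1006 m/s

378.1006 m/s


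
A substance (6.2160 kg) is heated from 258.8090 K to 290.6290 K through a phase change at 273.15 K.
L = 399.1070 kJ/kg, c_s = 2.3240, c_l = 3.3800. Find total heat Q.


Q1 (sensible, solid) = 6.2160 * 2.3240 * 14.3410 = 207.1699 kJ
Q2 (latent) = 6.2160 * 399.1070 = 2480.8491 kJ
Q3 (sensible, liquid) = 6.2160 * 3.3800 * 17.4790 = 367.2352 kJ
Q_total = 3055.2542 kJ

3055.2542 kJ


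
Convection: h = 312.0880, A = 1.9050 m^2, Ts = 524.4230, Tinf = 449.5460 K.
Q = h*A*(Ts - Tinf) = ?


dT = 74.8770 K
Q = 312.0880 * 1.9050 * 74.8770 = 44516.4461 W

44516.4461 W


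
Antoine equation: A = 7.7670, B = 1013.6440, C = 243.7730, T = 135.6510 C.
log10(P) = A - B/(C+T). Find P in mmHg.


C+T = 379.4240
B/(C+T) = 2.6715
log10(P) = 7.7670 - 2.6715 = 5.0955
P = 10^5.0955 = 124585.1579 mmHg

124585.1579 mmHg


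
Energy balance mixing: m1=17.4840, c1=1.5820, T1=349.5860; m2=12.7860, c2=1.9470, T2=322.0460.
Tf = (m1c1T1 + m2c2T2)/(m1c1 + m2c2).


num = 17686.5630
den = 52.5540
Tf = 336.5406 K

336.5406 K


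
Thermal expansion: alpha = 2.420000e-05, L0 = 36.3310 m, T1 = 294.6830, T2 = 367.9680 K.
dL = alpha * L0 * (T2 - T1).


dT = 73.2850 K
dL = 2.420000e-05 * 36.3310 * 73.2850 = 0.064433 m
L_final = 36.395433 m

dL = 0.064433 m


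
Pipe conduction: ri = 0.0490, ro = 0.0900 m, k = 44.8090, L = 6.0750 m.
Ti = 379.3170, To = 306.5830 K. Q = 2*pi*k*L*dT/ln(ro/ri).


dT = 72.7340 K
ln(ro/ri) = 0.6080
Q = 2*pi*44.8090*6.0750*72.7340 / 0.6080 = 204612.8417 W

204612.8417 W


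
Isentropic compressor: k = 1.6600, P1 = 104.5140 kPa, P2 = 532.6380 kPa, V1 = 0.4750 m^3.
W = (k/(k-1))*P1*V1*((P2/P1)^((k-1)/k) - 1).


(k-1)/k = 0.3976
(P2/P1)^exp = 1.9107
W = 2.5152 * 104.5140 * 0.4750 * (1.9107 - 1) = 113.7158 kJ

113.7158 kJ


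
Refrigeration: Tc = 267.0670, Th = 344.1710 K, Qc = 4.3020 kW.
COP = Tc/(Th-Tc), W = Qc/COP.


COP = 267.0670 / 77.1040 = 3.4637
W = 4.3020 / 3.4637 = 1.2420 kW

COP = 3.4637, W = 1.2420 kW


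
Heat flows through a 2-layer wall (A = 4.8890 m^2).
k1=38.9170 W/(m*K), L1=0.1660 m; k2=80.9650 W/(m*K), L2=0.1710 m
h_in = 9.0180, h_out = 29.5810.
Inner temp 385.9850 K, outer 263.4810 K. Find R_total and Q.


R_conv_in = 1/(9.0180*4.8890) = 0.0227
R_1 = 0.1660/(38.9170*4.8890) = 0.0009
R_2 = 0.1710/(80.9650*4.8890) = 0.0004
R_conv_out = 1/(29.5810*4.8890) = 0.0069
R_total = 0.0309 K/W
Q = 122.5040 / 0.0309 = 3964.4723 W

R_total = 0.0309 K/W, Q = 3964.4723 W


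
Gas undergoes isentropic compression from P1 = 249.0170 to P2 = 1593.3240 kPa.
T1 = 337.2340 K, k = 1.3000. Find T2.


(k-1)/k = 0.2308
(P2/P1)^exp = 1.5347
T2 = 337.2340 * 1.5347 = 517.5457 K

517.5457 K


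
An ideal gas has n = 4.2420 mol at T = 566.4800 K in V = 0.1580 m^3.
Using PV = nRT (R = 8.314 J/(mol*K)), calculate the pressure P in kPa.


P = nRT/V = 4.2420 * 8.314 * 566.4800 / 0.1580
= 19978.6098 / 0.1580 = 126446.8977 Pa = 126.4469 kPa

126.4469 kPa


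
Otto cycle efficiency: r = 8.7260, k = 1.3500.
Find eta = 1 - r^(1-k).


r^(k-1) = 2.1344
eta = 1 - 1/2.1344 = 0.5315 = 53.1495%

53.1495%


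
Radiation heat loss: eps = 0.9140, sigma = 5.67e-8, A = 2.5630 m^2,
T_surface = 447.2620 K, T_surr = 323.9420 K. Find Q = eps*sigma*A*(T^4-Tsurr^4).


T^4 = 4.0017e+10
Tsurr^4 = 1.1012e+10
Q = 0.9140 * 5.67e-8 * 2.5630 * 2.9005e+10 = 3852.6047 W

3852.6047 W


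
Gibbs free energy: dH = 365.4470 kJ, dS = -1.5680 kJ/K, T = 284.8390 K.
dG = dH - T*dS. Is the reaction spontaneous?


T*dS = 284.8390 * -1.5680 = -446.6276 kJ
dG = 365.4470 + 446.6276 = 812.0746 kJ (non-spontaneous)

dG = 812.0746 kJ, non-spontaneous


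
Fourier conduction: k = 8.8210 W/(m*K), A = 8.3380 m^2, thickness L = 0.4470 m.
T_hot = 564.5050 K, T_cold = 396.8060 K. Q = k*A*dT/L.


dT = 167.6990 K
Q = 8.8210 * 8.3380 * 167.6990 / 0.4470 = 27593.2377 W

27593.2377 W


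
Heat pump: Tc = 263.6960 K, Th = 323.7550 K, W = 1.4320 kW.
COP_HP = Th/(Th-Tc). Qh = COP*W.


COP = 323.7550 / 60.0590 = 5.3906
Qh = 5.3906 * 1.4320 = 7.7194 kW

COP = 5.3906, Qh = 7.7194 kW


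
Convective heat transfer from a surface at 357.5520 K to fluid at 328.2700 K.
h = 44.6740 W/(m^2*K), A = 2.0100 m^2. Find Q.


dT = 29.2820 K
Q = 44.6740 * 2.0100 * 29.2820 = 2629.3696 W

2629.3696 W


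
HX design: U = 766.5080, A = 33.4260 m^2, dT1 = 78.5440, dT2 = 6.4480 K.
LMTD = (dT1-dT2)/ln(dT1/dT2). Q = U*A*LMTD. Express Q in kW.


LMTD = 28.8397 K
Q = 766.5080 * 33.4260 * 28.8397 = 738910.0102 W = 738.9100 kW

738.9100 kW


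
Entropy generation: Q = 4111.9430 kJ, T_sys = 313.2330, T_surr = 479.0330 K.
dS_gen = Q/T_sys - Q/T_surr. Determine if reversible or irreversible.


dS_sys = 4111.9430/313.2330 = 13.1274 kJ/K
dS_surr = -4111.9430/479.0330 = -8.5838 kJ/K
dS_gen = 13.1274 - 8.5838 = 4.5436 kJ/K (irreversible)

dS_gen = 4.5436 kJ/K, irreversible


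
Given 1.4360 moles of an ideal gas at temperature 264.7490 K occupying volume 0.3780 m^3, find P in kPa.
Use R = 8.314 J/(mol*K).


P = nRT/V = 1.4360 * 8.314 * 264.7490 / 0.3780
= 3160.8129 / 0.3780 = 8361.9389 Pa = 8.3619 kPa

8.3619 kPa


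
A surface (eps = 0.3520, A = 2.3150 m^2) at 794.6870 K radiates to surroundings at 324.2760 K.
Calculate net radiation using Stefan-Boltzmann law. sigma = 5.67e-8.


T^4 = 3.9883e+11
Tsurr^4 = 1.1058e+10
Q = 0.3520 * 5.67e-8 * 2.3150 * 3.8777e+11 = 17916.3764 W

17916.3764 W


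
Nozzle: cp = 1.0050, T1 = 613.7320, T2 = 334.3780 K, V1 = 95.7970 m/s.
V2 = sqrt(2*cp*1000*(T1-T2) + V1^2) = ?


dT = 279.3540 K
2*cp*1000*dT = 561501.5400
V1^2 = 9177.0652
V2 = sqrt(570678.6052) = 755.4327 m/s

755.4327 m/s


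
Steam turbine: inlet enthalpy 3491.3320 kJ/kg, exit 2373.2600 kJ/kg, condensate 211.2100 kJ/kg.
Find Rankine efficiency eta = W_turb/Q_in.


W = 1118.0720 kJ/kg
Q_in = 3280.1220 kJ/kg
eta = 0.3409 = 34.0863%

eta = 34.0863%


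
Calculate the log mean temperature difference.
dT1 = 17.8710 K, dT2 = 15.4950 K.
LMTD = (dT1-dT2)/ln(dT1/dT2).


dT1/dT2 = 1.1533
ln(dT1/dT2) = 0.1427
LMTD = 2.3760 / 0.1427 = 16.6548 K

16.6548 K


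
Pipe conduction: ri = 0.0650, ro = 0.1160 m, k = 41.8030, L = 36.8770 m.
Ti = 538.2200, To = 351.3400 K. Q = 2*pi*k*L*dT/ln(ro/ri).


dT = 186.8800 K
ln(ro/ri) = 0.5792
Q = 2*pi*41.8030*36.8770*186.8800 / 0.5792 = 3125179.6210 W

3125179.6210 W


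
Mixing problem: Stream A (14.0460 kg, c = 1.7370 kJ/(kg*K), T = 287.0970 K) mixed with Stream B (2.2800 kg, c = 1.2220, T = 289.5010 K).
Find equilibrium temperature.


num = 7811.1606
den = 27.1841
Tf = 287.3434 K

287.3434 K


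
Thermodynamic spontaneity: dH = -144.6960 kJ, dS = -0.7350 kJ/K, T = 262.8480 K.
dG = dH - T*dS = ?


T*dS = 262.8480 * -0.7350 = -193.1933 kJ
dG = -144.6960 + 193.1933 = 48.4973 kJ (non-spontaneous)

dG = 48.4973 kJ, non-spontaneous


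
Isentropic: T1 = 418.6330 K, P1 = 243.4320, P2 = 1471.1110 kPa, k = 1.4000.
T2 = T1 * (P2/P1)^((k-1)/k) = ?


(k-1)/k = 0.2857
(P2/P1)^exp = 1.6719
T2 = 418.6330 * 1.6719 = 699.9271 K

699.9271 K


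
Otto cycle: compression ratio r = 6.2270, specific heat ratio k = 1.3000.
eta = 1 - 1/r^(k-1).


r^(k-1) = 1.7309
eta = 1 - 1/1.7309 = 0.4223 = 42.2281%

42.2281%


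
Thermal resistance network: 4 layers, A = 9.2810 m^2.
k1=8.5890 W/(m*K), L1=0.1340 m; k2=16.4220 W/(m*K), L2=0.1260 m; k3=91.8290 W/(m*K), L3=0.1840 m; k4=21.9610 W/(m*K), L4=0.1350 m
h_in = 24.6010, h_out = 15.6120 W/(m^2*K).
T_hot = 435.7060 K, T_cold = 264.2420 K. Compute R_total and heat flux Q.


R_conv_in = 1/(24.6010*9.2810) = 0.0044
R_1 = 0.1340/(8.5890*9.2810) = 0.0017
R_2 = 0.1260/(16.4220*9.2810) = 0.0008
R_3 = 0.1840/(91.8290*9.2810) = 0.0002
R_4 = 0.1350/(21.9610*9.2810) = 0.0007
R_conv_out = 1/(15.6120*9.2810) = 0.0069
R_total = 0.0147 K/W
Q = 171.4640 / 0.0147 = 11690.2392 W

R_total = 0.0147 K/W, Q = 11690.2392 W


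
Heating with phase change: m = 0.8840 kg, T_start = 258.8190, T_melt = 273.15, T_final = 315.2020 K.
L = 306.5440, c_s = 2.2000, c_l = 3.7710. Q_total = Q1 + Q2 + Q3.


Q1 (sensible, solid) = 0.8840 * 2.2000 * 14.3310 = 27.8709 kJ
Q2 (latent) = 0.8840 * 306.5440 = 270.9849 kJ
Q3 (sensible, liquid) = 0.8840 * 3.7710 * 42.0520 = 140.1830 kJ
Q_total = 439.0389 kJ

439.0389 kJ


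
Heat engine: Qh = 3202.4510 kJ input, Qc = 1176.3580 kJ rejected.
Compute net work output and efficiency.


W = 3202.4510 - 1176.3580 = 2026.0930 kJ
eta = 2026.0930 / 3202.4510 = 0.6327 = 63.2669%

W = 2026.0930 kJ, eta = 63.2669%


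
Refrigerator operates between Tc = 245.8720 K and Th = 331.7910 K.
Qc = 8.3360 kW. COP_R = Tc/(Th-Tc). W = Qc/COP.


COP = 245.8720 / 85.9190 = 2.8617
W = 8.3360 / 2.8617 = 2.9130 kW

COP = 2.8617, W = 2.9130 kW


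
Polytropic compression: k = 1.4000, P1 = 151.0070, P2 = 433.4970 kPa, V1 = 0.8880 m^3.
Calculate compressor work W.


(k-1)/k = 0.2857
(P2/P1)^exp = 1.3516
W = 3.5000 * 151.0070 * 0.8880 * (1.3516 - 1) = 165.0248 kJ

165.0248 kJ


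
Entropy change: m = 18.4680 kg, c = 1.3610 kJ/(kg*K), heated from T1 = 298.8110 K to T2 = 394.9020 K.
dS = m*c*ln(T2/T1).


T2/T1 = 1.3216
ln(T2/T1) = 0.2788
dS = 18.4680 * 1.3610 * 0.2788 = 7.0083 kJ/K

7.0083 kJ/K


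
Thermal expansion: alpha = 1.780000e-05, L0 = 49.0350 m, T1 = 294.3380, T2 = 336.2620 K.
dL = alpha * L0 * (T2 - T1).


dT = 41.9240 K
dL = 1.780000e-05 * 49.0350 * 41.9240 = 0.036592 m
L_final = 49.071592 m

dL = 0.036592 m


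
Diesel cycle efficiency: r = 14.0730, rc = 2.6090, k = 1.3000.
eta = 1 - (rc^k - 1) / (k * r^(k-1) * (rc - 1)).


r^(k-1) = 2.2106
rc^k = 3.4787
eta = 0.4639 = 46.3947%

46.3947%


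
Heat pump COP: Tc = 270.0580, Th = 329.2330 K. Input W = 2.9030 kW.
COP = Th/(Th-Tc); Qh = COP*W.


COP = 329.2330 / 59.1750 = 5.5637
Qh = 5.5637 * 2.9030 = 16.1515 kW

COP = 5.5637, Qh = 16.1515 kW


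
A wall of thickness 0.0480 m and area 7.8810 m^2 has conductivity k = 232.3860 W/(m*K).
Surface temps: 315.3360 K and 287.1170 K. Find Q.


dT = 28.2190 K
Q = 232.3860 * 7.8810 * 28.2190 / 0.0480 = 1076692.4564 W

1076692.4564 W


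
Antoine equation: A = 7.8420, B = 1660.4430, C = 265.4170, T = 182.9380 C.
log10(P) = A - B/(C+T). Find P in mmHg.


C+T = 448.3550
B/(C+T) = 3.7034
log10(P) = 7.8420 - 3.7034 = 4.1386
P = 10^4.1386 = 13759.0561 mmHg

13759.0561 mmHg


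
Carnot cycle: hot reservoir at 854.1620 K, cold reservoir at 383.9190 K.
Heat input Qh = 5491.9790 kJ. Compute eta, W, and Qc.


eta = 1 - 383.9190/854.1620 = 0.5505
W = 0.5505 * 5491.9790 = 3023.5069 kJ
Qc = 5491.9790 - 3023.5069 = 2468.4721 kJ

eta = 55.0531%, W = 3023.5069 kJ, Qc = 2468.4721 kJ


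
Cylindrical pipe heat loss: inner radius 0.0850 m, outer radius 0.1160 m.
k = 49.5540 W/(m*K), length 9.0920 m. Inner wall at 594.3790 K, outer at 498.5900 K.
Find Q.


dT = 95.7890 K
ln(ro/ri) = 0.3109
Q = 2*pi*49.5540*9.0920*95.7890 / 0.3109 = 872084.4548 W

872084.4548 W


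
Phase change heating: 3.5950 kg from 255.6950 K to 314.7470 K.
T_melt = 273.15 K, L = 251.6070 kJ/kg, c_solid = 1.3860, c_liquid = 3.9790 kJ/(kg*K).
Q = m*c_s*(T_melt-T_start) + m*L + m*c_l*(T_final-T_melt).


Q1 (sensible, solid) = 3.5950 * 1.3860 * 17.4550 = 86.9725 kJ
Q2 (latent) = 3.5950 * 251.6070 = 904.5272 kJ
Q3 (sensible, liquid) = 3.5950 * 3.9790 * 41.5970 = 595.0245 kJ
Q_total = 1586.5242 kJ

1586.5242 kJ


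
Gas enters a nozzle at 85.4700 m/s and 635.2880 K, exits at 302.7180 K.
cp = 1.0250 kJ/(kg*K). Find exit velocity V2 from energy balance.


dT = 332.5700 K
2*cp*1000*dT = 681768.5000
V1^2 = 7305.1209
V2 = sqrt(689073.6209) = 830.1046 m/s

830.1046 m/s


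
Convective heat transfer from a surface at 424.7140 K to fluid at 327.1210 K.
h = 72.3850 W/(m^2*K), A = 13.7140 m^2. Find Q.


dT = 97.5930 K
Q = 72.3850 * 13.7140 * 97.5930 = 96879.3892 W

96879.3892 W


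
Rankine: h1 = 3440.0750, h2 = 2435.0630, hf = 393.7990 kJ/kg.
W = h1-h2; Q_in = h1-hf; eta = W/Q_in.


W = 1005.0120 kJ/kg
Q_in = 3046.2760 kJ/kg
eta = 0.3299 = 32.9915%

eta = 32.9915%


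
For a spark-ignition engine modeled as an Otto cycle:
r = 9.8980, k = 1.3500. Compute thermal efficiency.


r^(k-1) = 2.2307
eta = 1 - 1/2.2307 = 0.5517 = 55.1711%

55.1711%


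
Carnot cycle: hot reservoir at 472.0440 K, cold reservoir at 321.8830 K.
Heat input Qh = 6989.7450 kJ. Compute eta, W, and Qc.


eta = 1 - 321.8830/472.0440 = 0.3181
W = 0.3181 * 6989.7450 = 2223.4942 kJ
Qc = 6989.7450 - 2223.4942 = 4766.2508 kJ

eta = 31.8108%, W = 2223.4942 kJ, Qc = 4766.2508 kJ


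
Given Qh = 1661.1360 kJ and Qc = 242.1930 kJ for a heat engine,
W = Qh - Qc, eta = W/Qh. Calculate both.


W = 1661.1360 - 242.1930 = 1418.9430 kJ
eta = 1418.9430 / 1661.1360 = 0.8542 = 85.4200%

W = 1418.9430 kJ, eta = 85.4200%


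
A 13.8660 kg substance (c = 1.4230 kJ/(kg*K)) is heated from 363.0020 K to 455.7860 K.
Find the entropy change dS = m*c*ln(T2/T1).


T2/T1 = 1.2556
ln(T2/T1) = 0.2276
dS = 13.8660 * 1.4230 * 0.2276 = 4.4911 kJ/K

4.4911 kJ/K


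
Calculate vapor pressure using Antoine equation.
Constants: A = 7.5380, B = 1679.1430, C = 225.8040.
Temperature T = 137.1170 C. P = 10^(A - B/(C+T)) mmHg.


C+T = 362.9210
B/(C+T) = 4.6267
log10(P) = 7.5380 - 4.6267 = 2.9113
P = 10^2.9113 = 815.1824 mmHg

815.1824 mmHg


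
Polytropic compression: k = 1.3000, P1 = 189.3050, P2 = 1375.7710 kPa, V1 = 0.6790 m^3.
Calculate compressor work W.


(k-1)/k = 0.2308
(P2/P1)^exp = 1.5805
W = 4.3333 * 189.3050 * 0.6790 * (1.5805 - 1) = 323.3101 kJ

323.3101 kJ


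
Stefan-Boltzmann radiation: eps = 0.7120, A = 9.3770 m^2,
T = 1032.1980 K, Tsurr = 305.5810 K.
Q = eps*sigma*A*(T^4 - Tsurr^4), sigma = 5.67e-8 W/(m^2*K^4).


T^4 = 1.1351e+12
Tsurr^4 = 8.7198e+09
Q = 0.7120 * 5.67e-8 * 9.3770 * 1.1264e+12 = 426412.6235 W

426412.6235 W


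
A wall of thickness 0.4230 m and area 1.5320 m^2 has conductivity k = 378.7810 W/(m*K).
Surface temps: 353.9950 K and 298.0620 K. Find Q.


dT = 55.9330 K
Q = 378.7810 * 1.5320 * 55.9330 / 0.4230 = 76731.6784 W

76731.6784 W


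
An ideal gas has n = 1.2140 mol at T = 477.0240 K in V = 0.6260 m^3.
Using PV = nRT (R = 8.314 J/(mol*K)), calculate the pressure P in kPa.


P = nRT/V = 1.2140 * 8.314 * 477.0240 / 0.6260
= 4814.6967 / 0.6260 = 7691.2088 Pa = 7.6912 kPa

7.6912 kPa


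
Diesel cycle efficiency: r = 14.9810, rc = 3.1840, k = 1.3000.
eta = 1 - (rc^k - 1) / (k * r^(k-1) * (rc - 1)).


r^(k-1) = 2.2525
rc^k = 4.5068
eta = 0.4517 = 45.1662%

45.1662%


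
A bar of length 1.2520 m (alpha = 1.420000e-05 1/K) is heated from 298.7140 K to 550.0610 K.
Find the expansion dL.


dT = 251.3470 K
dL = 1.420000e-05 * 1.2520 * 251.3470 = 0.004469 m
L_final = 1.256469 m

dL = 0.004469 m


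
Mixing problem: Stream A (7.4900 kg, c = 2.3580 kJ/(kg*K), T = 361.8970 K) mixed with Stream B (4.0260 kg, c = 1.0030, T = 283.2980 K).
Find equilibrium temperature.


num = 7535.5943
den = 21.6995
Tf = 347.2704 K

347.2704 K


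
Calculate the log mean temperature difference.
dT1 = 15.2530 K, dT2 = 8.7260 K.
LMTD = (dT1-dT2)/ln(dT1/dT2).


dT1/dT2 = 1.7480
ln(dT1/dT2) = 0.5585
LMTD = 6.5270 / 0.5585 = 11.6873 K

11.6873 K


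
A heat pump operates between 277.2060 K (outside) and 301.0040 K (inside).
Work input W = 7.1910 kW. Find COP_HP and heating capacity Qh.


COP = 301.0040 / 23.7980 = 12.6483
Qh = 12.6483 * 7.1910 = 90.9539 kW

COP = 12.6483, Qh = 90.9539 kW


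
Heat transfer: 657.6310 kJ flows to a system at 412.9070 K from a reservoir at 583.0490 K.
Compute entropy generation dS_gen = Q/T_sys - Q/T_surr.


dS_sys = 657.6310/412.9070 = 1.5927 kJ/K
dS_surr = -657.6310/583.0490 = -1.1279 kJ/K
dS_gen = 1.5927 - 1.1279 = 0.4648 kJ/K (irreversible)

dS_gen = 0.4648 kJ/K, irreversible


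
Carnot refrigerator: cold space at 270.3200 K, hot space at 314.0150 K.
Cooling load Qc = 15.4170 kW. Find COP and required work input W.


COP = 270.3200 / 43.6950 = 6.1865
W = 15.4170 / 6.1865 = 2.4920 kW

COP = 6.1865, W = 2.4920 kW


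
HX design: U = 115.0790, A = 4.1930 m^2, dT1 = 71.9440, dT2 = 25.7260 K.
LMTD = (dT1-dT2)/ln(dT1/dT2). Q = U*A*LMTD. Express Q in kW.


LMTD = 44.9423 K
Q = 115.0790 * 4.1930 * 44.9423 = 21685.8267 W = 21.6858 kW

21.6858 kW


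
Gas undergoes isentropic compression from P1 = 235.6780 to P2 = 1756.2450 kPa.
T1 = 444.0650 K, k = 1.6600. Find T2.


(k-1)/k = 0.3976
(P2/P1)^exp = 2.2223
T2 = 444.0650 * 2.2223 = 986.8499 K

986.8499 K


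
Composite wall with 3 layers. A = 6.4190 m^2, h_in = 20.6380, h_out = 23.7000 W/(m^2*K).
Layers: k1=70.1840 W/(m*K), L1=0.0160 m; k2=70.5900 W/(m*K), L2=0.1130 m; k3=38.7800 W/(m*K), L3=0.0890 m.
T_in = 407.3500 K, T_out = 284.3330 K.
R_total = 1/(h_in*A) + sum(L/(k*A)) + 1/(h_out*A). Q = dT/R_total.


R_conv_in = 1/(20.6380*6.4190) = 0.0075
R_1 = 0.0160/(70.1840*6.4190) = 3.5515e-05
R_2 = 0.1130/(70.5900*6.4190) = 0.0002
R_3 = 0.0890/(38.7800*6.4190) = 0.0004
R_conv_out = 1/(23.7000*6.4190) = 0.0066
R_total = 0.0148 K/W
Q = 123.0170 / 0.0148 = 8332.0470 W

R_total = 0.0148 K/W, Q = 8332.0470 W


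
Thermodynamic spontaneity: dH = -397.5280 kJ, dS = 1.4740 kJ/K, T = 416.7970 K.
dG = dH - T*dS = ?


T*dS = 416.7970 * 1.4740 = 614.3588 kJ
dG = -397.5280 - 614.3588 = -1011.8868 kJ (spontaneous)

dG = -1011.8868 kJ, spontaneous


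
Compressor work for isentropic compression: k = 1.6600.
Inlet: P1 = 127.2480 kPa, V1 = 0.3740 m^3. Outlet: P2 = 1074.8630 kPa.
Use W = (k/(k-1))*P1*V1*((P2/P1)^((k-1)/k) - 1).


(k-1)/k = 0.3976
(P2/P1)^exp = 2.3359
W = 2.5152 * 127.2480 * 0.3740 * (2.3359 - 1) = 159.9004 kJ

159.9004 kJ


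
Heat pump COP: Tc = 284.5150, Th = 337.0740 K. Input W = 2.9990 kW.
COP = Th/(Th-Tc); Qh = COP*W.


COP = 337.0740 / 52.5590 = 6.4132
Qh = 6.4132 * 2.9990 = 19.2333 kW

COP = 6.4132, Qh = 19.2333 kW


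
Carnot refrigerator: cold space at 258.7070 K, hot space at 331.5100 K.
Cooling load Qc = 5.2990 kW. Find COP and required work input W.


COP = 258.7070 / 72.8030 = 3.5535
W = 5.2990 / 3.5535 = 1.4912 kW

COP = 3.5535, W = 1.4912 kW


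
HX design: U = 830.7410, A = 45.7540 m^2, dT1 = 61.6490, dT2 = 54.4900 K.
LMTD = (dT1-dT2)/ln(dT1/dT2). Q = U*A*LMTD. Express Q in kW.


LMTD = 57.9959 K
Q = 830.7410 * 45.7540 * 57.9959 = 2204407.2447 W = 2204.4072 kW

2204.4072 kW


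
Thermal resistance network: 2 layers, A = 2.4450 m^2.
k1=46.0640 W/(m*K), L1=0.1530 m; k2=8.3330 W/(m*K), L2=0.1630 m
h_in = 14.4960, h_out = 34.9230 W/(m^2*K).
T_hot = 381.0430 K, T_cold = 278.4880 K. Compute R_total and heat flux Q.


R_conv_in = 1/(14.4960*2.4450) = 0.0282
R_1 = 0.1530/(46.0640*2.4450) = 0.0014
R_2 = 0.1630/(8.3330*2.4450) = 0.0080
R_conv_out = 1/(34.9230*2.4450) = 0.0117
R_total = 0.0493 K/W
Q = 102.5550 / 0.0493 = 2080.8667 W

R_total = 0.0493 K/W, Q = 2080.8667 W


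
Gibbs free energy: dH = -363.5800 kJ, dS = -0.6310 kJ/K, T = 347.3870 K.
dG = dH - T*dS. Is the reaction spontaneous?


T*dS = 347.3870 * -0.6310 = -219.2012 kJ
dG = -363.5800 + 219.2012 = -144.3788 kJ (spontaneous)

dG = -144.3788 kJ, spontaneous


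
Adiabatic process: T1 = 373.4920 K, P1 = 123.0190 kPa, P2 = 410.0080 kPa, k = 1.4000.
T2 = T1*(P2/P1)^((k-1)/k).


(k-1)/k = 0.2857
(P2/P1)^exp = 1.4105
T2 = 373.4920 * 1.4105 = 526.8154 K

526.8154 K


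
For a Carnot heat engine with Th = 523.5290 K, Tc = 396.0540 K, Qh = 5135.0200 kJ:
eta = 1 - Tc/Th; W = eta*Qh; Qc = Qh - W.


eta = 1 - 396.0540/523.5290 = 0.2435
W = 0.2435 * 5135.0200 = 1250.3351 kJ
Qc = 5135.0200 - 1250.3351 = 3884.6849 kJ

eta = 24.3492%, W = 1250.3351 kJ, Qc = 3884.6849 kJ


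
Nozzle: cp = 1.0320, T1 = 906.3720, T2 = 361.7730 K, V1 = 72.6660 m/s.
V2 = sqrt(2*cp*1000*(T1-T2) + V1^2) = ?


dT = 544.5990 K
2*cp*1000*dT = 1124052.3360
V1^2 = 5280.3476
V2 = sqrt(1129332.6836) = 1062.7007 m/s

1062.7007 m/s


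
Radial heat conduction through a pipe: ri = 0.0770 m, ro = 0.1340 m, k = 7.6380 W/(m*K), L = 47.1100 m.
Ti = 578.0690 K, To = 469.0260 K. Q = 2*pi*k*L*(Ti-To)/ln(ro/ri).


dT = 109.0430 K
ln(ro/ri) = 0.5540
Q = 2*pi*7.6380*47.1100*109.0430 / 0.5540 = 444973.0456 W

444973.0456 W
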